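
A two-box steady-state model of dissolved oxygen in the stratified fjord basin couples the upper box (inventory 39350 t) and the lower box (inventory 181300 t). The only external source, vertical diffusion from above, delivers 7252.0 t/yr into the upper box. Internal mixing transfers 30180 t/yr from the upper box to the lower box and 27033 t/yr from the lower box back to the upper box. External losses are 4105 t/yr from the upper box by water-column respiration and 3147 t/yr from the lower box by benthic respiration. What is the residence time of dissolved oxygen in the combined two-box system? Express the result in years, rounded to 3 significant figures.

30.4 yr

Treat the two boxes together as one reservoir: the mixing fluxes between them are internal recycling, so τ = ΣM / Σ(external losses).
M_total = 39350 + 181300 = 220650 t.
ΣF_external_out = 4105 + 3147 = 7252.0 t/yr.
τ = M_total / ΣF_ext = 220650 / 7252.0 = 30.43 yr.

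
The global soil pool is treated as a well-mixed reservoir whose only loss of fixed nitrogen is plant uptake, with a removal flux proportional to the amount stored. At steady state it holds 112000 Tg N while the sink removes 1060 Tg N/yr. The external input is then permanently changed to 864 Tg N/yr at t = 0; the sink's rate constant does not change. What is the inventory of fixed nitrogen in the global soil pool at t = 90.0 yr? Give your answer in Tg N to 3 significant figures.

τ = M₀/F₀ = 112000/1060 = 105.7 yr; rate constant k = 1/τ.
New steady state M_∞ = F₁/k = F₁·τ = 864 × 105.7 = 91291 Tg N.
M(t) = M_∞ + (M₀ − M_∞)·e^(−t/τ); t/τ = 90.0/105.7 = 0.8518, so e^(−t/τ) = 0.4267.
M(t) = 91291 + 20710 × 0.4267 = 100130 Tg N.

100000 Tg N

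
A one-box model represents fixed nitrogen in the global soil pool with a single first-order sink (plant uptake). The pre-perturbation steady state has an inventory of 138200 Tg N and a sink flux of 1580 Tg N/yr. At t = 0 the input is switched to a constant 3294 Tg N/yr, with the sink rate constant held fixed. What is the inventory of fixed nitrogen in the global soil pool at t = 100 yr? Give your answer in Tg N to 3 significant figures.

Residence time τ = M₀/F₀ = 87.47 yr. The eventual steady state is M_∞ = M₀·(F₁/F₀) = 138200 × 3294/1580 = 288120 Tg N.
The anomaly ΔM(t) = M(t) − M_∞ decays as ΔM₀·e^(−t/τ) with ΔM₀ = 138200 − 288120 = −149900 Tg N.
At t = 100 yr, e^(−t/τ) = e^(−1.143) = 0.3188, so ΔM = −47790 Tg N and M = 288120 − 47790 = 240330 Tg N.

240000 Tg N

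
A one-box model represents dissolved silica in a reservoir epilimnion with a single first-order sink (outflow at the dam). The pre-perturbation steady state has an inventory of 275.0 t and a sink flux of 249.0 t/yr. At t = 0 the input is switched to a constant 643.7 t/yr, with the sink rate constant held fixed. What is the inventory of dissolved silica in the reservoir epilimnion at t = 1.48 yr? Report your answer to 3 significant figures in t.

597 t

τ = M₀/F₀ = 275.0/249.0 = 1.104 yr; rate constant k = 1/τ.
New steady state M_∞ = F₁/k = F₁·τ = 643.7 × 1.104 = 710.91 t.
M(t) = M_∞ + (M₀ − M_∞)·e^(−t/τ); t/τ = 1.48/1.104 = 1.340, so e^(−t/τ) = 0.2618.
M(t) = 710.91 − 435.9 × 0.2618 = 596.78 t.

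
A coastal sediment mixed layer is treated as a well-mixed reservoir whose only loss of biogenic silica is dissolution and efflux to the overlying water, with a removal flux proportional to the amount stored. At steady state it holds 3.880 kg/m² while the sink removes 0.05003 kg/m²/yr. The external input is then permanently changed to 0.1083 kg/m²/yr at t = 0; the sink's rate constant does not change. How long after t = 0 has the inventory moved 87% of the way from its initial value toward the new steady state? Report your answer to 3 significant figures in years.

158 yr

τ = M₀/F₀ = 3.880/0.05003 = 77.55 yr.
The remaining gap fraction is e^(−t/τ); 87% covered ⇒ e^(−t/τ) = 0.130.
t = −τ ln(0.130) = 77.55 × 2.040 = 158.2 yr.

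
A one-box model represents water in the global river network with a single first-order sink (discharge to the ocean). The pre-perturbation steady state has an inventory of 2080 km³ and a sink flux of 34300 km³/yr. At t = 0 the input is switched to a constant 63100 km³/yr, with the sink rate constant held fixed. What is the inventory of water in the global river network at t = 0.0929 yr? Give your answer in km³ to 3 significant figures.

Residence time τ = M₀/F₀ = 0.06064 yr. The eventual steady state is M_∞ = M₀·(F₁/F₀) = 2080 × 63100/34300 = 3826.5 km³.
The anomaly ΔM(t) = M(t) − M_∞ decays as ΔM₀·e^(−t/τ) with ΔM₀ = 2080 − 3826.5 = −1746 km³.
At t = 0.0929 yr, e^(−t/τ) = e^(−1.532) = 0.2161, so ΔM = −377.4 km³ and M = 3826.5 − 377.4 = 3449.0 km³.

3450 km³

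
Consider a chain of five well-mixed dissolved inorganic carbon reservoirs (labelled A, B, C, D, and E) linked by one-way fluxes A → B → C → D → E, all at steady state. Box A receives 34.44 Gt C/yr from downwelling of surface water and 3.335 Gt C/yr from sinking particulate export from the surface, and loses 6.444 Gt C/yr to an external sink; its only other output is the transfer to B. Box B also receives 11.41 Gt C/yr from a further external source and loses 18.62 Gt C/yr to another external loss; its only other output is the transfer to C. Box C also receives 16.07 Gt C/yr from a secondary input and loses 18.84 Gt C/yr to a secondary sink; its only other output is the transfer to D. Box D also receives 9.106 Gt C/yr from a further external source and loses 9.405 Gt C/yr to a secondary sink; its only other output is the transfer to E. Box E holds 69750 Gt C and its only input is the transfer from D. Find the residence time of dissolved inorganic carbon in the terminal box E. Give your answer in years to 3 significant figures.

3310 yr

Box A: F(A→B) = (34.44 + 3.335) − 6.444 = 31.331 Gt C/yr.
Box B: F(B→C) = (31.331 + 11.41) − 18.62 = 24.121 Gt C/yr.
Box C: F(C→D) = (24.121 + 16.07) − 18.84 = 21.351 Gt C/yr.
Box D: F(D→E) = (21.351 + 9.106) − 9.405 = 21.052 Gt C/yr.
Box E throughput = its input = 21.052 Gt C/yr; τ = 69750 / 21.052 = 3313 yr.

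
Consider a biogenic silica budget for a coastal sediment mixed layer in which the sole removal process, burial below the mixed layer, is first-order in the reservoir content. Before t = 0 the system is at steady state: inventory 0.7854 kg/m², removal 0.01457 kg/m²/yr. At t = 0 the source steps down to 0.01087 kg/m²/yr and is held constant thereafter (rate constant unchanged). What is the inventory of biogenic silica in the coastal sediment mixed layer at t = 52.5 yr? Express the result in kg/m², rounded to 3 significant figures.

0.661 kg/m²

τ = M₀/F₀ = 0.7854/0.01457 = 53.91 yr; rate constant k = 1/τ.
New steady state M_∞ = F₁/k = F₁·τ = 0.01087 × 53.91 = 0.58595 kg/m².
M(t) = M_∞ + (M₀ − M_∞)·e^(−t/τ); t/τ = 52.5/53.91 = 0.9739, so e^(−t/τ) = 0.3776.
M(t) = 0.58595 + 0.1994 × 0.3776 = 0.66126 kg/m².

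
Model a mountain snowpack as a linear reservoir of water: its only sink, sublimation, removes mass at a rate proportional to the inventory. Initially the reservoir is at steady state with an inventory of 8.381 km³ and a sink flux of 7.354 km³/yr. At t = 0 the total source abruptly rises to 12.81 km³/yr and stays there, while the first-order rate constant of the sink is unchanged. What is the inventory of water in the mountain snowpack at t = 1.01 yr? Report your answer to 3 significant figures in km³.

12.0 km³

τ = M₀/F₀ = 8.381/7.354 = 1.140 yr; rate constant k = 1/τ.
New steady state M_∞ = F₁/k = F₁·τ = 12.81 × 1.140 = 14.599 km³.
M(t) = M_∞ + (M₀ − M_∞)·e^(−t/τ); t/τ = 1.01/1.140 = 0.8862, so e^(−t/τ) = 0.4122.
M(t) = 14.599 − 6.218 × 0.4122 = 12.036 km³.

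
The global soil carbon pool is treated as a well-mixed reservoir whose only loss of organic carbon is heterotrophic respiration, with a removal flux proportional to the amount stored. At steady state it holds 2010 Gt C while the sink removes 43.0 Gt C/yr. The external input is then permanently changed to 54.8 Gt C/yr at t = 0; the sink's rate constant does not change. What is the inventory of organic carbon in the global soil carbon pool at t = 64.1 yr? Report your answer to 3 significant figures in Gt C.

Residence time τ = M₀/F₀ = 46.74 yr. The eventual steady state is M_∞ = M₀·(F₁/F₀) = 2010 × 54.8/43.0 = 2561.6 Gt C.
The anomaly ΔM(t) = M(t) − M_∞ decays as ΔM₀·e^(−t/τ) with ΔM₀ = 2010 − 2561.6 = −551.6 Gt C.
At t = 64.1 yr, e^(−t/τ) = e^(−1.371) = 0.2538, so ΔM = −140.0 Gt C and M = 2561.6 − 140.0 = 2421.6 Gt C.

2420 Gt C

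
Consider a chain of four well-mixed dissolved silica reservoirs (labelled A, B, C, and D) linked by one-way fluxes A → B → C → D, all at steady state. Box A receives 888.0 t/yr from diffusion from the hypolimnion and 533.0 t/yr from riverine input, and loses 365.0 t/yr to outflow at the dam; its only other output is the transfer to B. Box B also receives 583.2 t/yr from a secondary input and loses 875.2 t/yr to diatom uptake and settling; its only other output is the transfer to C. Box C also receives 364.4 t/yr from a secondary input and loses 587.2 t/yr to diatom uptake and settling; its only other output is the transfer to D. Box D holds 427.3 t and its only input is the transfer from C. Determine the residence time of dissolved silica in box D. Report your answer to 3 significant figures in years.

Box A: F(A→B) = (888.0 + 533.0) − 365.0 = 1056.0 t/yr.
Box B: F(B→C) = (1056.0 + 583.2) − 875.2 = 764.00 t/yr.
Box C: F(C→D) = (764.00 + 364.4) − 587.2 = 541.20 t/yr.
Box D throughput = its input = 541.20 t/yr; τ = 427.3 / 541.20 = 0.7895 yr.

0.790 yr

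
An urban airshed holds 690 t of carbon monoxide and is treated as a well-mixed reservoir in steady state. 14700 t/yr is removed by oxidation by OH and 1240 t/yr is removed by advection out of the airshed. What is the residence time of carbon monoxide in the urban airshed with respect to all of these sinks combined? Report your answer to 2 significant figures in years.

Total removal flux = 14700 + 1240 = 15940 t/yr.
τ = M / ΣF_out = 690 / 15940 = 0.04329 yr.

0.043 yr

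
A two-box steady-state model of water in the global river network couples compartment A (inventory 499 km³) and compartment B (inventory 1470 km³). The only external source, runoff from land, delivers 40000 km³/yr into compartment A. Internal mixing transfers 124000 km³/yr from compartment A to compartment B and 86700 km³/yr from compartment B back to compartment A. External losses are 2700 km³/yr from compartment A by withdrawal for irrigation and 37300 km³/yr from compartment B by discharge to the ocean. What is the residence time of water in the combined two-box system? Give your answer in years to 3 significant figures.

Treat the two boxes together as one reservoir: the mixing fluxes between them are internal recycling, so τ = ΣM / Σ(external losses).
M_total = 499 + 1470 = 1969.0 km³.
ΣF_external_out = 2700 + 37300 = 40000 km³/yr.
τ = M_total / ΣF_ext = 1969.0 / 40000 = 0.04922 yr.

0.0492 yr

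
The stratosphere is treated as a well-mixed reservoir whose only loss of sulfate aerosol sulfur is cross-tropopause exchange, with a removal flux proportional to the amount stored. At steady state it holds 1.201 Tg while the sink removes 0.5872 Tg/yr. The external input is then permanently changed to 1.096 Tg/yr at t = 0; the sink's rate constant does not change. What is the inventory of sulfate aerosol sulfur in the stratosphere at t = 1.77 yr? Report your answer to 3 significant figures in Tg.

1.80 Tg

τ = M₀/F₀ = 1.201/0.5872 = 2.045 yr; rate constant k = 1/τ.
New steady state M_∞ = F₁/k = F₁·τ = 1.096 × 2.045 = 2.2416 Tg.
M(t) = M_∞ + (M₀ − M_∞)·e^(−t/τ); t/τ = 1.77/2.045 = 0.8654, so e^(−t/τ) = 0.4209.
M(t) = 2.2416 − 1.041 × 0.4209 = 1.8037 Tg.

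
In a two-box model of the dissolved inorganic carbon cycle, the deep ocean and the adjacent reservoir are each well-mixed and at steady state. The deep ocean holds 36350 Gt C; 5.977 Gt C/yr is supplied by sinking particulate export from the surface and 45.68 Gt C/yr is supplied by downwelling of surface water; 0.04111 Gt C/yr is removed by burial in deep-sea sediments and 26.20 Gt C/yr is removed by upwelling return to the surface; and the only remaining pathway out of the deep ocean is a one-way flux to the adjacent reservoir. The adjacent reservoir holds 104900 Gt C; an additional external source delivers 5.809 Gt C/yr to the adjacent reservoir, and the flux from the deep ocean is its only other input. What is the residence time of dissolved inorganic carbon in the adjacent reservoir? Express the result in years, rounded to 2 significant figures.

3400 yr

Balance the deep ocean: ΣF_in = 5.977 + 45.68 = 51.657 Gt C/yr.
Flux to the adjacent reservoir = ΣF_in − (0.04111 + 26.20) = 25.416 Gt C/yr.
Total input to the adjacent reservoir = 25.416 + 5.809 = 31.225 Gt C/yr; at steady state this equals its total output.
τ = M / F = 104900 / 31.225 = 3359 yr.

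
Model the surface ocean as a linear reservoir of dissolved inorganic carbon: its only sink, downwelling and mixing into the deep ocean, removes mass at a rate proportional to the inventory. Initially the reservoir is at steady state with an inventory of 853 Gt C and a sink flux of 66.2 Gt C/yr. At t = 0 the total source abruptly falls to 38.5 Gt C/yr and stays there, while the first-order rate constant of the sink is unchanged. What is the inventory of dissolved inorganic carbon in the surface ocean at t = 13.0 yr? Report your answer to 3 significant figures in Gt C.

Residence time τ = M₀/F₀ = 12.89 yr. The eventual steady state is M_∞ = M₀·(F₁/F₀) = 853 × 38.5/66.2 = 496.08 Gt C.
The anomaly ΔM(t) = M(t) − M_∞ decays as ΔM₀·e^(−t/τ) with ΔM₀ = 853 − 496.08 = 356.9 Gt C.
At t = 13.0 yr, e^(−t/τ) = e^(−1.009) = 0.3646, so ΔM = 130.1 Gt C and M = 496.08 + 130.1 = 626.22 Gt C.

626 Gt C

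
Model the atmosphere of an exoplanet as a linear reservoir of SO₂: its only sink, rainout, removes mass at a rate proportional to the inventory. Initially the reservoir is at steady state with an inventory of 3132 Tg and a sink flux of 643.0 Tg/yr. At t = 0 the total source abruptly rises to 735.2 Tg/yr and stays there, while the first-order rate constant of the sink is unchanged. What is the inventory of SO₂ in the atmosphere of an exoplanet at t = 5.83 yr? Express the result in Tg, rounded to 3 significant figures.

τ = M₀/F₀ = 3132/643.0 = 4.871 yr; rate constant k = 1/τ.
New steady state M_∞ = F₁/k = F₁·τ = 735.2 × 4.871 = 3581.1 Tg.
M(t) = M_∞ + (M₀ − M_∞)·e^(−t/τ); t/τ = 5.83/4.871 = 1.197, so e^(−t/τ) = 0.3021.
M(t) = 3581.1 − 449.1 × 0.3021 = 3445.4 Tg.

3450 Tg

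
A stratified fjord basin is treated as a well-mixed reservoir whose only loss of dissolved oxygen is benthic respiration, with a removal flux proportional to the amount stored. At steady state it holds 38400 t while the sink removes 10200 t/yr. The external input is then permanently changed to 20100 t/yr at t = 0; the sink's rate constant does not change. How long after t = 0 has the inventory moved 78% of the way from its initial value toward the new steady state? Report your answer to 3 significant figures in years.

5.70 yr

τ = M₀/F₀ = 38400/10200 = 3.765 yr.
The remaining gap fraction is e^(−t/τ); 78% covered ⇒ e^(−t/τ) = 0.220.
t = −τ ln(0.220) = 3.765 × 1.514 = 5.700 yr.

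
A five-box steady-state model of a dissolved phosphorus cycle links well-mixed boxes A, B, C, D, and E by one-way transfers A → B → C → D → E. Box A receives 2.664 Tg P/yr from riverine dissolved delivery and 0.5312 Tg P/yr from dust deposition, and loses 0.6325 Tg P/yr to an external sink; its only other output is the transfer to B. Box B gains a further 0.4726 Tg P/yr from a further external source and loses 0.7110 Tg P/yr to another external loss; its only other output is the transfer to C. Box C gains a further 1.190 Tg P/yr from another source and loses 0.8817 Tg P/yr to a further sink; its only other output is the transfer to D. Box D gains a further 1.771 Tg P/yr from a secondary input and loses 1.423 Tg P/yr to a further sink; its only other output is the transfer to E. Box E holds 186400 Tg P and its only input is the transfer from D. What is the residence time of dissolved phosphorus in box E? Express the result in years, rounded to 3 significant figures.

62500 yr

Box A: F(A→B) = (2.664 + 0.5312) − 0.6325 = 2.5627 Tg P/yr.
Box B: F(B→C) = (2.5627 + 0.4726) − 0.7110 = 2.3243 Tg P/yr.
Box C: F(C→D) = (2.3243 + 1.190) − 0.8817 = 2.6326 Tg P/yr.
Box D: F(D→E) = (2.6326 + 1.771) − 1.423 = 2.9806 Tg P/yr.
Box E throughput = its input = 2.9806 Tg P/yr; τ = 186400 / 2.9806 = 62540 yr.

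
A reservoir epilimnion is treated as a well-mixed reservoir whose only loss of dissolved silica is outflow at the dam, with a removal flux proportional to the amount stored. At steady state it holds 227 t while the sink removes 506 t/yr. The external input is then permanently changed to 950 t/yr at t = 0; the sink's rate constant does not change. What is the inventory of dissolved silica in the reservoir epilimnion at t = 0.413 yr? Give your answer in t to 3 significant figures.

347 t

τ = M₀/F₀ = 227/506 = 0.4486 yr; rate constant k = 1/τ.
New steady state M_∞ = F₁/k = F₁·τ = 950 × 0.4486 = 426.19 t.
M(t) = M_∞ + (M₀ − M_∞)·e^(−t/τ); t/τ = 0.413/0.4486 = 0.9206, so e^(−t/τ) = 0.3983.
M(t) = 426.19 − 199.2 × 0.3983 = 346.85 t.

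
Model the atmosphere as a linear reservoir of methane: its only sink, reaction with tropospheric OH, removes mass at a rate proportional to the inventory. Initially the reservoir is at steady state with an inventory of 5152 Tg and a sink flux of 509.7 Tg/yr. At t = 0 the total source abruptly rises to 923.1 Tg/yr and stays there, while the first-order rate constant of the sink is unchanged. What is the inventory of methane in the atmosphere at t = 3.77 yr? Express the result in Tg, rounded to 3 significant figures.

6450 Tg

τ = M₀/F₀ = 5152/509.7 = 10.11 yr; rate constant k = 1/τ.
New steady state M_∞ = F₁/k = F₁·τ = 923.1 × 10.11 = 9330.6 Tg.
M(t) = M_∞ + (M₀ − M_∞)·e^(−t/τ); t/τ = 3.77/10.11 = 0.3730, so e^(−t/τ) = 0.6887.
M(t) = 9330.6 − 4179 × 0.6887 = 6452.9 Tg.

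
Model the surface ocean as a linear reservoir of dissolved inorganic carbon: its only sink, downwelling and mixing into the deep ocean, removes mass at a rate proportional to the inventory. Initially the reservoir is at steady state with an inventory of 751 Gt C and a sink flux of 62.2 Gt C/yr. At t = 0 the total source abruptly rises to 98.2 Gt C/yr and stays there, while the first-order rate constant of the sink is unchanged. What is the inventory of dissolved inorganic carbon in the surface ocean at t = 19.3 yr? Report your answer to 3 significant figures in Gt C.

τ = M₀/F₀ = 751/62.2 = 12.07 yr; rate constant k = 1/τ.
New steady state M_∞ = F₁/k = F₁·τ = 98.2 × 12.07 = 1185.7 Gt C.
M(t) = M_∞ + (M₀ − M_∞)·e^(−t/τ); t/τ = 19.3/12.07 = 1.598, so e^(−t/τ) = 0.2022.
M(t) = 1185.7 − 434.7 × 0.2022 = 1097.8 Gt C.

1100 Gt C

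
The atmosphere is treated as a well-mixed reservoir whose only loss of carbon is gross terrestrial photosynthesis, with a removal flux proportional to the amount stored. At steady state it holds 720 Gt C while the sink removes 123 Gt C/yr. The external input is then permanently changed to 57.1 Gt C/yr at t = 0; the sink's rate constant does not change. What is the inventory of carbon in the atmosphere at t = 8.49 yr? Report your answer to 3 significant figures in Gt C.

425 Gt C

τ = M₀/F₀ = 720/123 = 5.854 yr; rate constant k = 1/τ.
New steady state M_∞ = F₁/k = F₁·τ = 57.1 × 5.854 = 334.24 Gt C.
M(t) = M_∞ + (M₀ − M_∞)·e^(−t/τ); t/τ = 8.49/5.854 = 1.450, so e^(−t/τ) = 0.2345.
M(t) = 334.24 + 385.8 × 0.2345 = 424.70 Gt C.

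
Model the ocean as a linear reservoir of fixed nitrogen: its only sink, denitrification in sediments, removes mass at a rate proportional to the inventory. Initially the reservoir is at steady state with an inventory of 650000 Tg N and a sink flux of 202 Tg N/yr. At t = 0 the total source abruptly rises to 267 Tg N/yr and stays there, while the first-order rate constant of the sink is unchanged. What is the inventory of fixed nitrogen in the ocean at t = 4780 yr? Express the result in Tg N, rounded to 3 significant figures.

The sink rate constant is k = F₀/M₀ = 202/650000 = 0.0003108 yr⁻¹.
Solving dM/dt = F₁ − kM with M(0) = M₀ gives M(t) = F₁/k + (M₀ − F₁/k)·e^(−kt).
F₁/k = 267/0.0003108 = 859160 Tg N; kt = 0.0003108 × 4780 = 1.485, e^(−kt) = 0.2264.
M(4780) = 859160 + (650000 − 859160) × 0.2264 = 859160 − 47350 = 811810 Tg N.

812000 Tg N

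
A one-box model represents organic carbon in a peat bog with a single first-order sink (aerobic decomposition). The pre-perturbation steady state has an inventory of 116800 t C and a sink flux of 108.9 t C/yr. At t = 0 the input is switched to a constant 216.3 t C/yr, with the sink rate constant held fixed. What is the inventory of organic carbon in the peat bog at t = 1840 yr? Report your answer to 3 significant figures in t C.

211000 t C

Residence time τ = M₀/F₀ = 1073 yr. The eventual steady state is M_∞ = M₀·(F₁/F₀) = 116800 × 216.3/108.9 = 231990 t C.
The anomaly ΔM(t) = M(t) − M_∞ decays as ΔM₀·e^(−t/τ) with ΔM₀ = 116800 − 231990 = −115200 t C.
At t = 1840 yr, e^(−t/τ) = e^(−1.716) = 0.1799, so ΔM = −20720 t C and M = 231990 − 20720 = 211270 t C.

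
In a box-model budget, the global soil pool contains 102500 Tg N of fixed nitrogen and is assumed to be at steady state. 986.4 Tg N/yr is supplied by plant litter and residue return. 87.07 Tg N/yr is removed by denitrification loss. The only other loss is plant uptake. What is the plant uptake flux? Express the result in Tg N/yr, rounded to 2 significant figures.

900 Tg N/yr

At steady state ΣF_in = ΣF_out.
ΣF_in = 986.40 Tg N/yr.
Plant uptake flux = ΣF_in − (87.07) = 986.40 − 87.07 = 899.3 Tg N/yr.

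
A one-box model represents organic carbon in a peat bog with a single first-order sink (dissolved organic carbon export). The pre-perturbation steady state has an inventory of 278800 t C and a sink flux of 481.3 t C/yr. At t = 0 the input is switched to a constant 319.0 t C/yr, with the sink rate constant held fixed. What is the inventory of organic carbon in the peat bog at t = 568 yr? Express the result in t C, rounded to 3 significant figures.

220000 t C

The sink rate constant is k = F₀/M₀ = 481.3/278800 = 0.001726 yr⁻¹.
Solving dM/dt = F₁ − kM with M(0) = M₀ gives M(t) = F₁/k + (M₀ − F₁/k)·e^(−kt).
F₁/k = 319.0/0.001726 = 184790 t C; kt = 0.001726 × 568 = 0.9806, e^(−kt) = 0.3751.
M(568) = 184790 + (278800 − 184790) × 0.3751 = 184790 + 35270 = 220050 t C.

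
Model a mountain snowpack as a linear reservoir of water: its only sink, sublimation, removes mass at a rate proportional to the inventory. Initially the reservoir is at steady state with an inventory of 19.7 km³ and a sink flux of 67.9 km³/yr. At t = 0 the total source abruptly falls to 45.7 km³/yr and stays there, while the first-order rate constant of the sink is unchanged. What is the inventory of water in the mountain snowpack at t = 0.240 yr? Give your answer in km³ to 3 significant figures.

The sink rate constant is k = F₀/M₀ = 67.9/19.7 = 3.447 yr⁻¹.
Solving dM/dt = F₁ − kM with M(0) = M₀ gives M(t) = F₁/k + (M₀ − F₁/k)·e^(−kt).
F₁/k = 45.7/3.447 = 13.259 km³; kt = 3.447 × 0.240 = 0.8272, e^(−kt) = 0.4373.
M(0.240) = 13.259 + (19.7 − 13.259) × 0.4373 = 13.259 + 2.816 = 16.075 km³.

16.1 km³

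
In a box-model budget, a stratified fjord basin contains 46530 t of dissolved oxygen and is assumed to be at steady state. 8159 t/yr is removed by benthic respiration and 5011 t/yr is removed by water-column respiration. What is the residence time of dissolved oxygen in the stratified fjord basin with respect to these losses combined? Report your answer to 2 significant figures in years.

Total removal = 8159 + 5011 = 13170 t/yr.
τ = M / ΣF_out = 46530 / 13170 = 3.533 yr.

3.5 yr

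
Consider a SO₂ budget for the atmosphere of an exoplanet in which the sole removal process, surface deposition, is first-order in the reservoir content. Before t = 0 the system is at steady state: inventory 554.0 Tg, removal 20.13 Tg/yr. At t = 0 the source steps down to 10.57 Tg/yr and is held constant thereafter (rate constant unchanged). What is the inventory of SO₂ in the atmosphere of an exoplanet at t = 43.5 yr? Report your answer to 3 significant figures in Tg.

The sink rate constant is k = F₀/M₀ = 20.13/554.0 = 0.03634 yr⁻¹.
Solving dM/dt = F₁ − kM with M(0) = M₀ gives M(t) = F₁/k + (M₀ − F₁/k)·e^(−kt).
F₁/k = 10.57/0.03634 = 290.90 Tg; kt = 0.03634 × 43.5 = 1.581, e^(−kt) = 0.2059.
M(43.5) = 290.90 + (554.0 − 290.90) × 0.2059 = 290.90 + 54.16 = 345.06 Tg.

345 Tg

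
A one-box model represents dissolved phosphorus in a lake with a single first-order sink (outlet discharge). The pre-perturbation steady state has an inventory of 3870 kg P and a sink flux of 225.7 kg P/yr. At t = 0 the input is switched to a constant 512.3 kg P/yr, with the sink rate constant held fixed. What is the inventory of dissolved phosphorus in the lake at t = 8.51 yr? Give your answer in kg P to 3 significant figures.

The sink rate constant is k = F₀/M₀ = 225.7/3870 = 0.05832 yr⁻¹.
Solving dM/dt = F₁ − kM with M(0) = M₀ gives M(t) = F₁/k + (M₀ − F₁/k)·e^(−kt).
F₁/k = 512.3/0.05832 = 8784.2 kg P; kt = 0.05832 × 8.51 = 0.4963, e^(−kt) = 0.6088.
M(8.51) = 8784.2 + (3870 − 8784.2) × 0.6088 = 8784.2 − 2992 = 5792.6 kg P.

5790 kg P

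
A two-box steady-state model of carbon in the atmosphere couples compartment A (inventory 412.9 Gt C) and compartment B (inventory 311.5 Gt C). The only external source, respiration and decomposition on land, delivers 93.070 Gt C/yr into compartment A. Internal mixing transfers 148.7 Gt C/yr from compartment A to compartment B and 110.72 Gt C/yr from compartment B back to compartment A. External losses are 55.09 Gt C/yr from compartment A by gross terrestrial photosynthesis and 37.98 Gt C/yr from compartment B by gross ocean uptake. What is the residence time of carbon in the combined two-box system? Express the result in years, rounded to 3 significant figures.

7.78 yr

For the system as a whole, the A↔B exchange is internal and contributes nothing to the throughput; only the external sinks remove mass.
M_total = 412.9 + 311.5 = 724.40 Gt C.
ΣF_external_out = 55.09 + 37.98 = 93.070 Gt C/yr.
τ = M_total / ΣF_ext = 724.40 / 93.070 = 7.783 yr.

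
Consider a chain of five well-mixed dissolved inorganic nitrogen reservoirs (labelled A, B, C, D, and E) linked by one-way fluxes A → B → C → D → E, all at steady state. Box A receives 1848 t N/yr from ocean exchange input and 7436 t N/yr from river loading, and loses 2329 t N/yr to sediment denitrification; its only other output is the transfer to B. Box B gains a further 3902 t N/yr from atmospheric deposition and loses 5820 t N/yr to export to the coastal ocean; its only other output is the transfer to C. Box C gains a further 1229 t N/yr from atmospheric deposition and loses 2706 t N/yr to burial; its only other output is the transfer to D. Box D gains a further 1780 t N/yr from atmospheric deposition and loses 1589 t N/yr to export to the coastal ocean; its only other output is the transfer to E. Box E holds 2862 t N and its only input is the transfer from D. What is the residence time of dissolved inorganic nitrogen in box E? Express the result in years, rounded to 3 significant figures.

Box A: F(A→B) = (1848 + 7436) − 2329 = 6955.0 t N/yr.
Box B: F(B→C) = (6955.0 + 3902) − 5820 = 5037.0 t N/yr.
Box C: F(C→D) = (5037.0 + 1229) − 2706 = 3560.0 t N/yr.
Box D: F(D→E) = (3560.0 + 1780) − 1589 = 3751.0 t N/yr.
Box E throughput = its input = 3751.0 t N/yr; τ = 2862 / 3751.0 = 0.7630 yr.

0.763 yr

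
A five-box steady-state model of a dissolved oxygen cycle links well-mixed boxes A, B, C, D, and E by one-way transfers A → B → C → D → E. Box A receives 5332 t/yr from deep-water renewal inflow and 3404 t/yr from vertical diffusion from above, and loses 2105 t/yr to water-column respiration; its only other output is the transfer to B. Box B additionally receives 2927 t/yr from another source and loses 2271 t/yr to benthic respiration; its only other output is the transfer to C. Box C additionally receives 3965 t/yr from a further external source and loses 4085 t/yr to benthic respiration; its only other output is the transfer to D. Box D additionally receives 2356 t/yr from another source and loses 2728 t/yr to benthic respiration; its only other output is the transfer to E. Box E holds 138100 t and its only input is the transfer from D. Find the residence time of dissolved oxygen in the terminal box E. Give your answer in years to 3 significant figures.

20.3 yr

Box A: F(A→B) = (5332 + 3404) − 2105 = 6631.0 t/yr.
Box B: F(B→C) = (6631.0 + 2927) − 2271 = 7287.0 t/yr.
Box C: F(C→D) = (7287.0 + 3965) − 4085 = 7167.0 t/yr.
Box D: F(D→E) = (7167.0 + 2356) − 2728 = 6795.0 t/yr.
Box E throughput = its input = 6795.0 t/yr; τ = 138100 / 6795.0 = 20.32 yr.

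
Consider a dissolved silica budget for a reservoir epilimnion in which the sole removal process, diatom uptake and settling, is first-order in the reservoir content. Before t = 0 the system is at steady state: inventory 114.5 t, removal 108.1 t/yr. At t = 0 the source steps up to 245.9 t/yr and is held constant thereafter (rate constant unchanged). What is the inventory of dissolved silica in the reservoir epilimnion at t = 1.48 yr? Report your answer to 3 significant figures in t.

The sink rate constant is k = F₀/M₀ = 108.1/114.5 = 0.9441 yr⁻¹.
Solving dM/dt = F₁ − kM with M(0) = M₀ gives M(t) = F₁/k + (M₀ − F₁/k)·e^(−kt).
F₁/k = 245.9/0.9441 = 260.46 t; kt = 0.9441 × 1.48 = 1.397, e^(−kt) = 0.2473.
M(1.48) = 260.46 + (114.5 − 260.46) × 0.2473 = 260.46 − 36.09 = 224.37 t.

224 t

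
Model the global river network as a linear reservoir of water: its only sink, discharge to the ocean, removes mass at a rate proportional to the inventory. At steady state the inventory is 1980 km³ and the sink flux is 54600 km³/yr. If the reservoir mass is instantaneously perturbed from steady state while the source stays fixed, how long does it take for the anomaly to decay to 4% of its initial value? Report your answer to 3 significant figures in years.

0.117 yr

For a linear reservoir the anomaly decays as exp(−t/τ) with τ = M/F = 1980/54600 = 0.03626 yr.
exp(−t/τ) = 0.04 ⇒ t = −τ ln(0.04) = 0.03626 × 3.219 = 0.1167 yr.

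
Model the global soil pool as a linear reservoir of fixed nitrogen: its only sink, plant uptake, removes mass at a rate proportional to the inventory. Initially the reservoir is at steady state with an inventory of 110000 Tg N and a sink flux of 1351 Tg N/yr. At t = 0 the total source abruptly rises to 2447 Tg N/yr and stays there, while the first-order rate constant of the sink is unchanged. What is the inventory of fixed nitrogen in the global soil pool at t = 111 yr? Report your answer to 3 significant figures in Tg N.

176000 Tg N

Residence time τ = M₀/F₀ = 81.42 yr. The eventual steady state is M_∞ = M₀·(F₁/F₀) = 110000 × 2447/1351 = 199240 Tg N.
The anomaly ΔM(t) = M(t) − M_∞ decays as ΔM₀·e^(−t/τ) with ΔM₀ = 110000 − 199240 = −89240 Tg N.
At t = 111 yr, e^(−t/τ) = e^(−1.363) = 0.2558, so ΔM = −22830 Tg N and M = 199240 − 22830 = 176410 Tg N.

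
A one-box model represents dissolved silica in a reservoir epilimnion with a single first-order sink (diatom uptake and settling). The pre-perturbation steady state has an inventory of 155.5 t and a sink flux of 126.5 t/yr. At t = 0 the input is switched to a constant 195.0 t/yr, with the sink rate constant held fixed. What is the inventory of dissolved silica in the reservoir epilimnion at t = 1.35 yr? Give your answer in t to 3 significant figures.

The sink rate constant is k = F₀/M₀ = 126.5/155.5 = 0.8135 yr⁻¹.
Solving dM/dt = F₁ − kM with M(0) = M₀ gives M(t) = F₁/k + (M₀ − F₁/k)·e^(−kt).
F₁/k = 195.0/0.8135 = 239.70 t; kt = 0.8135 × 1.35 = 1.098, e^(−kt) = 0.3335.
M(1.35) = 239.70 + (155.5 − 239.70) × 0.3335 = 239.70 − 28.08 = 211.63 t.

212 t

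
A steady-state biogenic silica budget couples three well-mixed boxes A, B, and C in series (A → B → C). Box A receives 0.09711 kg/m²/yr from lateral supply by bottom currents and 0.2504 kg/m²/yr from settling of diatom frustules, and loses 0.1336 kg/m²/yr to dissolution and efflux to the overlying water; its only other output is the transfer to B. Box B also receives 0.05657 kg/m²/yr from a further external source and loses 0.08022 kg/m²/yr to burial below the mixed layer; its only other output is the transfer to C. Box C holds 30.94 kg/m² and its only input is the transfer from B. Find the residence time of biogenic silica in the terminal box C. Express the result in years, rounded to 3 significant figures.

Box A: F(A→B) = (0.09711 + 0.2504) − 0.1336 = 0.21391 kg/m²/yr.
Box B: F(B→C) = (0.21391 + 0.05657) − 0.08022 = 0.19026 kg/m²/yr.
Box C throughput = its input = 0.19026 kg/m²/yr; τ = 30.94 / 0.19026 = 162.6 yr.

163 yr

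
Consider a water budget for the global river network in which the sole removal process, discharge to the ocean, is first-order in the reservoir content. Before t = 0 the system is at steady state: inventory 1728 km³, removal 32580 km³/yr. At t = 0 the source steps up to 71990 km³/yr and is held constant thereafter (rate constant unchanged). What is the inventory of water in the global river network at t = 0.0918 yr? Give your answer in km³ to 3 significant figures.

3450 km³

The sink rate constant is k = F₀/M₀ = 32580/1728 = 18.85 yr⁻¹.
Solving dM/dt = F₁ − kM with M(0) = M₀ gives M(t) = F₁/k + (M₀ − F₁/k)·e^(−kt).
F₁/k = 71990/18.85 = 3818.3 km³; kt = 18.85 × 0.0918 = 1.731, e^(−kt) = 0.1771.
M(0.0918) = 3818.3 + (1728 − 3818.3) × 0.1771 = 3818.3 − 370.3 = 3448.0 km³.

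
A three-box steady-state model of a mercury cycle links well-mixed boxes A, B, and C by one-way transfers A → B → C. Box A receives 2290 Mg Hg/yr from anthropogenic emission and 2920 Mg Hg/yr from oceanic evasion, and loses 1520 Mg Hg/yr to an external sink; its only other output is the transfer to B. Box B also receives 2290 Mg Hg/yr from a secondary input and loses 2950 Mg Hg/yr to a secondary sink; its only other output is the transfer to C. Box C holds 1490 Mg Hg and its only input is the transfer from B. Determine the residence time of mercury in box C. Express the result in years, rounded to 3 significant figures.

Box A: F(A→B) = (2290 + 2920) − 1520 = 3690.0 Mg Hg/yr.
Box B: F(B→C) = (3690.0 + 2290) − 2950 = 3030.0 Mg Hg/yr.
Box C throughput = its input = 3030.0 Mg Hg/yr; τ = 1490 / 3030.0 = 0.4917 yr.

0.492 yr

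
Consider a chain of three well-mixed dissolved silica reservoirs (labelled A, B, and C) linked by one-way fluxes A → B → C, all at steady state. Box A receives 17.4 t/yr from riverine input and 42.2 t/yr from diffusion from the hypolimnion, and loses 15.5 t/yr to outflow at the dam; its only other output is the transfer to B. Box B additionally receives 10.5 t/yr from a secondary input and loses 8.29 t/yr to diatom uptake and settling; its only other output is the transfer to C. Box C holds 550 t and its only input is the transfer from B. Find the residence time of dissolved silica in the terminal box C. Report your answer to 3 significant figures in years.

Box A: F(A→B) = (17.4 + 42.2) − 15.5 = 44.100 t/yr.
Box B: F(B→C) = (44.100 + 10.5) − 8.29 = 46.310 t/yr.
Box C throughput = its input = 46.310 t/yr; τ = 550 / 46.310 = 11.88 yr.

11.9 yr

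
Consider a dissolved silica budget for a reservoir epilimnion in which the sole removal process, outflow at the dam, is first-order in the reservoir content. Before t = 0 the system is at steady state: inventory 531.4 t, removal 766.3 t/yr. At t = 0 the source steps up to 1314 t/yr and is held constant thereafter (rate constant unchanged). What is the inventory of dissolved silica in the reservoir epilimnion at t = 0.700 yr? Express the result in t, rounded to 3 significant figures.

τ = M₀/F₀ = 531.4/766.3 = 0.6935 yr; rate constant k = 1/τ.
New steady state M_∞ = F₁/k = F₁·τ = 1314 × 0.6935 = 911.21 t.
M(t) = M_∞ + (M₀ − M_∞)·e^(−t/τ); t/τ = 0.700/0.6935 = 1.009, so e^(−t/τ) = 0.3644.
M(t) = 911.21 − 379.8 × 0.3644 = 772.80 t.

773 t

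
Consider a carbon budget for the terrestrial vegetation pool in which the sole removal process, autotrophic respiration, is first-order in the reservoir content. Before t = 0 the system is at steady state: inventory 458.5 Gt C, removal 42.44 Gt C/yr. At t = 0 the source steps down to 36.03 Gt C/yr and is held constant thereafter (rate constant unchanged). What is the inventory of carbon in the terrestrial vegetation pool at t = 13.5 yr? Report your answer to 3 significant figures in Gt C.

Residence time τ = M₀/F₀ = 10.80 yr. The eventual steady state is M_∞ = M₀·(F₁/F₀) = 458.5 × 36.03/42.44 = 389.25 Gt C.
The anomaly ΔM(t) = M(t) − M_∞ decays as ΔM₀·e^(−t/τ) with ΔM₀ = 458.5 − 389.25 = 69.25 Gt C.
At t = 13.5 yr, e^(−t/τ) = e^(−1.250) = 0.2866, so ΔM = 19.85 Gt C and M = 389.25 + 19.85 = 409.10 Gt C.

409 Gt C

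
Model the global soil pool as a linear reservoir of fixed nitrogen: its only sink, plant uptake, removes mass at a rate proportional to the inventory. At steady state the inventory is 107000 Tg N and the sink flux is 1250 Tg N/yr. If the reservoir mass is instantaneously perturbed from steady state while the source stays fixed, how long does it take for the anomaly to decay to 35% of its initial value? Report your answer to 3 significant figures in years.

For a linear reservoir the anomaly decays as exp(−t/τ) with τ = M/F = 107000/1250 = 85.60 yr.
exp(−t/τ) = 0.35 ⇒ t = −τ ln(0.35) = 85.60 × 1.050 = 89.86 yr.

89.9 yr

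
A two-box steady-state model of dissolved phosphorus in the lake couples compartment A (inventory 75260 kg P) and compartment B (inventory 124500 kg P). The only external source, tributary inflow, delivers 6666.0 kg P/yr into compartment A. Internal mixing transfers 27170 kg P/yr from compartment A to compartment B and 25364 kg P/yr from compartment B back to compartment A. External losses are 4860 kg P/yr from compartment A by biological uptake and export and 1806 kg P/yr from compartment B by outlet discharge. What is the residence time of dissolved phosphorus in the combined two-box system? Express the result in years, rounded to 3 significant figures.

Residence time in the combined system uses the total inventory and the total *external* removal — internal exchanges between the two boxes cancel.
M_total = 75260 + 124500 = 199760 kg P.
ΣF_external_out = 4860 + 1806 = 6666.0 kg P/yr.
τ = M_total / ΣF_ext = 199760 / 6666.0 = 29.97 yr.

30.0 yr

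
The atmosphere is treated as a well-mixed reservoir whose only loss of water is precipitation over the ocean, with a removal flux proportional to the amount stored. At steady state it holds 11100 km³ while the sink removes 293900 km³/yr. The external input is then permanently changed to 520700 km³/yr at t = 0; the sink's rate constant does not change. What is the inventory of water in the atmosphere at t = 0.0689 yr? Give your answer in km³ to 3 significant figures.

18300 km³

τ = M₀/F₀ = 11100/293900 = 0.03777 yr; rate constant k = 1/τ.
New steady state M_∞ = F₁/k = F₁·τ = 520700 × 0.03777 = 19666 km³.
M(t) = M_∞ + (M₀ − M_∞)·e^(−t/τ); t/τ = 0.0689/0.03777 = 1.824, so e^(−t/τ) = 0.1613.
M(t) = 19666 − 8566 × 0.1613 = 18284 km³.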